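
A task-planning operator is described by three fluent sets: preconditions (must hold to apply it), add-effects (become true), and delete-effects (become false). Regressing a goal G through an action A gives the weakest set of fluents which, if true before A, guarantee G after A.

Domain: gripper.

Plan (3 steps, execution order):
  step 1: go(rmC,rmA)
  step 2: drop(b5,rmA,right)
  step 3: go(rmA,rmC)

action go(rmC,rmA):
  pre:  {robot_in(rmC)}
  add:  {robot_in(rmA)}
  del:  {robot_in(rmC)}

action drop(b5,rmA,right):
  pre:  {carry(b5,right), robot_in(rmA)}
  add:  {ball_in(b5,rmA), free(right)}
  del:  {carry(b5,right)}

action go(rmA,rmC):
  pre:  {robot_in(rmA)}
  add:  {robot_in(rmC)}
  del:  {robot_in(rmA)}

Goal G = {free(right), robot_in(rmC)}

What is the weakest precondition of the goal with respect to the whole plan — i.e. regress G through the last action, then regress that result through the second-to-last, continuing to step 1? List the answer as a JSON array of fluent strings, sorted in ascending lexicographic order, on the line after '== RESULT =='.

Regress step by step:
  through step 3 (go(rmA,rmC)): drop {robot_in(rmC)}, keep {free(right)}, require {robot_in(rmA)}
    → {free(right), robot_in(rmA)}
  through step 2 (drop(b5,rmA,right)): drop {free(right)}, keep {robot_in(rmA)}, require {carry(b5,right), robot_in(rmA)}
    → {carry(b5,right), robot_in(rmA)}
  through step 1 (go(rmC,rmA)): drop {robot_in(rmA)}, keep {carry(b5,right)}, require {robot_in(rmC)}
    → {carry(b5,right), robot_in(rmC)}

== RESULT ==
["carry(b5,right)", "robot_in(rmC)"]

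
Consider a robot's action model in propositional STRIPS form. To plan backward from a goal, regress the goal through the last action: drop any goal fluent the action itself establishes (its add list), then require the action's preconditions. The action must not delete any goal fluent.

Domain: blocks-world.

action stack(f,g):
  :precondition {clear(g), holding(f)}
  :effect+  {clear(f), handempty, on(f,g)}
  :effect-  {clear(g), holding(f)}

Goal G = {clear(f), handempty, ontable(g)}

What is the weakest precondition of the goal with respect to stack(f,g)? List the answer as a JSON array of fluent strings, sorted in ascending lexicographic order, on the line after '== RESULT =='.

Compute (G \ add) ∪ pre:
  G ∩ del = {}  (empty — regression defined)
  G \ add = {clear(f), handempty, ontable(g)} \ {clear(f), handempty, on(f,g)} = {ontable(g)}
  ∪ pre   = {ontable(g)} ∪ {clear(g), holding(f)}
          = {clear(g), holding(f), ontable(g)}

== RESULT ==
["clear(g)", "holding(f)", "ontable(g)"]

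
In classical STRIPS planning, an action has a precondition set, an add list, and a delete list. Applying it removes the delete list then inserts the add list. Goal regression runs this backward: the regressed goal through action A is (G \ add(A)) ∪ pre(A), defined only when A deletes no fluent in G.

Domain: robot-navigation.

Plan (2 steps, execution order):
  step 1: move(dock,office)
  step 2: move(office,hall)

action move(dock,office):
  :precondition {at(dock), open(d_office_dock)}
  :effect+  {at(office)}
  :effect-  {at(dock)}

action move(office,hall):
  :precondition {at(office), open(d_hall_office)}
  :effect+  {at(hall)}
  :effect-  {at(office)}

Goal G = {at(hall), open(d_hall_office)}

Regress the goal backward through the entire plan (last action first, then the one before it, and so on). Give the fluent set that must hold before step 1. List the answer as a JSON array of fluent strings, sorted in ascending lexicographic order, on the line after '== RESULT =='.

Work backward from the goal:
  through step 2 (move(office,hall)): drop {at(hall)}, keep {open(d_hall_office)}, require {at(office), open(d_hall_office)}
    → {at(office), open(d_hall_office)}
  through step 1 (move(dock,office)): drop {at(office)}, keep {open(d_hall_office)}, require {at(dock), open(d_office_dock)}
    → {at(dock), open(d_hall_office), open(d_office_dock)}

== RESULT ==
["at(dock)", "open(d_hall_office)", "open(d_office_dock)"]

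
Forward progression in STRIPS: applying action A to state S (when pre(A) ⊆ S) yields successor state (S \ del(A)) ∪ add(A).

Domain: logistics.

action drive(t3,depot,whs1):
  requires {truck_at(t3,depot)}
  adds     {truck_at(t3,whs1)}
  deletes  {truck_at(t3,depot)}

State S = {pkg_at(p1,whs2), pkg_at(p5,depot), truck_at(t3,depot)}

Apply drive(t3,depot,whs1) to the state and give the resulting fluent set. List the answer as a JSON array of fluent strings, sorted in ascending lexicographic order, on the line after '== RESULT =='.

Progress:
  pre ⊆ S: {truck_at(t3,depot)} ⊆ S  — applicable
  S \ del = {pkg_at(p1,whs2), pkg_at(p5,depot)}
  ∪ add   = {pkg_at(p1,whs2), pkg_at(p5,depot), truck_at(t3,whs1)}

== RESULT ==
["pkg_at(p1,whs2)", "pkg_at(p5,depot)", "truck_at(t3,whs1)"]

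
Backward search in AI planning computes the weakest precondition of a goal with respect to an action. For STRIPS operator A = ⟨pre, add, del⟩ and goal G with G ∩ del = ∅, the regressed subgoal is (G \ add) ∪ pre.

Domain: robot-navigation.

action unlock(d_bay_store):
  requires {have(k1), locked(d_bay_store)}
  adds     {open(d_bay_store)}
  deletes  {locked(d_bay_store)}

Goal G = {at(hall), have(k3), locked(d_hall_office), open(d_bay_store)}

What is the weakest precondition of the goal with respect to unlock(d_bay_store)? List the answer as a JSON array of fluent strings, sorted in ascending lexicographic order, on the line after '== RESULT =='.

Compute (G \ add) ∪ pre:
  G ∩ del = {}  (empty — regression defined)
  G \ add = {at(hall), have(k3), locked(d_hall_office), open(d_bay_store)} \ {open(d_bay_store)} = {at(hall), have(k3), locked(d_hall_office)}
  ∪ pre   = {at(hall), have(k3), locked(d_hall_office)} ∪ {have(k1), locked(d_bay_store)}
          = {at(hall), have(k1), have(k3), locked(d_bay_store), locked(d_hall_office)}

== RESULT ==
["at(hall)", "have(k1)", "have(k3)", "locked(d_bay_store)", "locked(d_hall_office)"]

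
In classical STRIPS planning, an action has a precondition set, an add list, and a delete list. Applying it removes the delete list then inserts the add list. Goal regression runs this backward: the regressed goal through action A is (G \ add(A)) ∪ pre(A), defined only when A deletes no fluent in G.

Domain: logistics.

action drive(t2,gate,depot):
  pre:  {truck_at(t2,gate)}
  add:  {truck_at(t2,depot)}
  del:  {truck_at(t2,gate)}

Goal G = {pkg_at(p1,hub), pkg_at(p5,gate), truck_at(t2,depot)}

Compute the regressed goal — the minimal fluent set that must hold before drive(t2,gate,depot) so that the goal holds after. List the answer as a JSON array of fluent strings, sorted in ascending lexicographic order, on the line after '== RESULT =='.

Compute (G \ add) ∪ pre:
  G ∩ del = {}  (empty — regression defined)
  G \ add = {pkg_at(p1,hub), pkg_at(p5,gate), truck_at(t2,depot)} \ {truck_at(t2,depot)} = {pkg_at(p1,hub), pkg_at(p5,gate)}
  ∪ pre   = {pkg_at(p1,hub), pkg_at(p5,gate)} ∪ {truck_at(t2,gate)}
          = {pkg_at(p1,hub), pkg_at(p5,gate), truck_at(t2,gate)}

== RESULT ==
["pkg_at(p1,hub)", "pkg_at(p5,gate)", "truck_at(t2,gate)"]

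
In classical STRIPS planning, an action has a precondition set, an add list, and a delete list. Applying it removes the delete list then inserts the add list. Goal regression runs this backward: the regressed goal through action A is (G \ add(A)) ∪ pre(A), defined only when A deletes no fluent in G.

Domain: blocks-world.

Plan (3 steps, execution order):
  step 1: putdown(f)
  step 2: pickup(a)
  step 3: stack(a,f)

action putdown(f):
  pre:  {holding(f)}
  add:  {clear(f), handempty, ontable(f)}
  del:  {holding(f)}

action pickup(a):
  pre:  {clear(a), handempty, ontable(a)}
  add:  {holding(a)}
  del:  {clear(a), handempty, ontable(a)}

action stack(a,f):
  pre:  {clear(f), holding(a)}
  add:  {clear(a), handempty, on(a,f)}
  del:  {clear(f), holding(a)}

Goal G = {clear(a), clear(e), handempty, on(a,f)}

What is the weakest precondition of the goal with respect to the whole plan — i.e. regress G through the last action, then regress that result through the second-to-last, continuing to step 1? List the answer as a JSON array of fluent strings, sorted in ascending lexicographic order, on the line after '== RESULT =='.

Regress step by step:
  through step 3 (stack(a,f)): drop {clear(a), handempty, on(a,f)}, keep {clear(e)}, require {clear(f), holding(a)}
    → {clear(e), clear(f), holding(a)}
  through step 2 (pickup(a)): drop {holding(a)}, keep {clear(e), clear(f)}, require {clear(a), handempty, ontable(a)}
    → {clear(a), clear(e), clear(f), handempty, ontable(a)}
  through step 1 (putdown(f)): drop {clear(f), handempty}, keep {clear(a), clear(e), ontable(a)}, require {holding(f)}
    → {clear(a), clear(e), holding(f), ontable(a)}

== RESULT ==
["clear(a)", "clear(e)", "holding(f)", "ontable(a)"]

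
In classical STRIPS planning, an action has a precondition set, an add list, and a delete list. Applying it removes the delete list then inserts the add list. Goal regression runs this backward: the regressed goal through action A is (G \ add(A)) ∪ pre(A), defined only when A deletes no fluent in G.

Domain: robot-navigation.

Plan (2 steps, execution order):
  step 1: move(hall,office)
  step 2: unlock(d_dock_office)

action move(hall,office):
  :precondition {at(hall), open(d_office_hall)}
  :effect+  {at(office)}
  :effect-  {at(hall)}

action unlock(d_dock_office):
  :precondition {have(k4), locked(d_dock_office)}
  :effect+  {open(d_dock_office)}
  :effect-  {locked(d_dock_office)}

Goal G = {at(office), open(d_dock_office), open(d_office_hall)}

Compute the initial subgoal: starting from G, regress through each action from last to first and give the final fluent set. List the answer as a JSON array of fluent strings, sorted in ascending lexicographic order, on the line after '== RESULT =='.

Work backward from the goal:
  through step 2 (unlock(d_dock_office)): drop {open(d_dock_office)}, keep {at(office), open(d_office_hall)}, require {have(k4), locked(d_dock_office)}
    → {at(office), have(k4), locked(d_dock_office), open(d_office_hall)}
  through step 1 (move(hall,office)): drop {at(office)}, keep {have(k4), locked(d_dock_office), open(d_office_hall)}, require {at(hall), open(d_office_hall)}
    → {at(hall), have(k4), locked(d_dock_office), open(d_office_hall)}

== RESULT ==
["at(hall)", "have(k4)", "locked(d_dock_office)", "open(d_office_hall)"]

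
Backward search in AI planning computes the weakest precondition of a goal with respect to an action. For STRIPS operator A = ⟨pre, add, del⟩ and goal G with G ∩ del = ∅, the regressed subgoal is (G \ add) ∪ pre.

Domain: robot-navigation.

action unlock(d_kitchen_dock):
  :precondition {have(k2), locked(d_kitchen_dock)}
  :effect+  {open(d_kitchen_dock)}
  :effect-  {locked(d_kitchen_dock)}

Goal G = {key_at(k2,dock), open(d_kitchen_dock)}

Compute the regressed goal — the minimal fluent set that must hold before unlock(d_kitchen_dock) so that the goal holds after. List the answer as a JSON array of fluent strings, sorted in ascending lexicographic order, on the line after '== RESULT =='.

Compute (G \ add) ∪ pre:
  G ∩ del = {}  (empty — regression defined)
  G \ add = {key_at(k2,dock), open(d_kitchen_dock)} \ {open(d_kitchen_dock)} = {key_at(k2,dock)}
  ∪ pre   = {key_at(k2,dock)} ∪ {have(k2), locked(d_kitchen_dock)}
          = {have(k2), key_at(k2,dock), locked(d_kitchen_dock)}

== RESULT ==
["have(k2)", "key_at(k2,dock)", "locked(d_kitchen_dock)"]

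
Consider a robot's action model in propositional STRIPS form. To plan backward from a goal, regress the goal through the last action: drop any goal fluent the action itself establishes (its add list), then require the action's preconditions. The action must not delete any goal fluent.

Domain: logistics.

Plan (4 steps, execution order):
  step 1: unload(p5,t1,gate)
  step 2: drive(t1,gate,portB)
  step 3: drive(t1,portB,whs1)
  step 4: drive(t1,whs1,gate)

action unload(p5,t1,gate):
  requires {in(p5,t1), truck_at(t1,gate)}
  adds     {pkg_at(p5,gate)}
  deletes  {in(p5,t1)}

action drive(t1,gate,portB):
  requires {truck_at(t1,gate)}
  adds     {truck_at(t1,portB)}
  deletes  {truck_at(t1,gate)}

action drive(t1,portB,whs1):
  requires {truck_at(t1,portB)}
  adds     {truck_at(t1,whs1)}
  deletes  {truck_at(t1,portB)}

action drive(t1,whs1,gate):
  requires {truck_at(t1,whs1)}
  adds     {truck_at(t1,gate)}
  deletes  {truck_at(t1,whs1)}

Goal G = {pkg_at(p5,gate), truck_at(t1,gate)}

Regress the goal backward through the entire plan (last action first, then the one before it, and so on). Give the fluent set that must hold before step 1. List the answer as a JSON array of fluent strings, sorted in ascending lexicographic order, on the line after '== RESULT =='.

Regress step by step:
  through step 4 (drive(t1,whs1,gate)): drop {truck_at(t1,gate)}, keep {pkg_at(p5,gate)}, require {truck_at(t1,whs1)}
    → {pkg_at(p5,gate), truck_at(t1,whs1)}
  through step 3 (drive(t1,portB,whs1)): drop {truck_at(t1,whs1)}, keep {pkg_at(p5,gate)}, require {truck_at(t1,portB)}
    → {pkg_at(p5,gate), truck_at(t1,portB)}
  through step 2 (drive(t1,gate,portB)): drop {truck_at(t1,portB)}, keep {pkg_at(p5,gate)}, require {truck_at(t1,gate)}
    → {pkg_at(p5,gate), truck_at(t1,gate)}
  through step 1 (unload(p5,t1,gate)): drop {pkg_at(p5,gate)}, keep {truck_at(t1,gate)}, require {in(p5,t1), truck_at(t1,gate)}
    → {in(p5,t1), truck_at(t1,gate)}

== RESULT ==
["in(p5,t1)", "truck_at(t1,gate)"]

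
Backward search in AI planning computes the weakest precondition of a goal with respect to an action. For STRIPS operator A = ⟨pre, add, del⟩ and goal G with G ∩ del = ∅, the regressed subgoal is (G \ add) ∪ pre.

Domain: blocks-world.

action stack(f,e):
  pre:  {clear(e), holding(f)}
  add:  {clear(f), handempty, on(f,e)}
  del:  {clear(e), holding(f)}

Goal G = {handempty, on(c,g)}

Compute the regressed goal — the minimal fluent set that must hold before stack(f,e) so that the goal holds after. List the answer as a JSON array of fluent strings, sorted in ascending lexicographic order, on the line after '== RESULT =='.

Compute (G \ add) ∪ pre:
  G ∩ del = {}  (empty — regression defined)
  G \ add = {handempty, on(c,g)} \ {clear(f), handempty, on(f,e)} = {on(c,g)}
  ∪ pre   = {on(c,g)} ∪ {clear(e), holding(f)}
          = {clear(e), holding(f), on(c,g)}

== RESULT ==
["clear(e)", "holding(f)", "on(c,g)"]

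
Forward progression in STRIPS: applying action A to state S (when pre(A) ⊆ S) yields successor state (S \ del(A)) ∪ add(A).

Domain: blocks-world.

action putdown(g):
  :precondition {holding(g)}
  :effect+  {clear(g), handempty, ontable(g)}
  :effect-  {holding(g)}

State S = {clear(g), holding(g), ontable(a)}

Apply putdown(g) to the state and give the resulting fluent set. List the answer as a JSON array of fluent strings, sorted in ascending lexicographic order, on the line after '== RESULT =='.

Compute (S \ del) ∪ add:
  pre ⊆ S: {holding(g)} ⊆ S  — applicable
  S \ del = {clear(g), ontable(a)}
  ∪ add   = {clear(g), handempty, ontable(a), ontable(g)}

== RESULT ==
["clear(g)", "handempty", "ontable(a)", "ontable(g)"]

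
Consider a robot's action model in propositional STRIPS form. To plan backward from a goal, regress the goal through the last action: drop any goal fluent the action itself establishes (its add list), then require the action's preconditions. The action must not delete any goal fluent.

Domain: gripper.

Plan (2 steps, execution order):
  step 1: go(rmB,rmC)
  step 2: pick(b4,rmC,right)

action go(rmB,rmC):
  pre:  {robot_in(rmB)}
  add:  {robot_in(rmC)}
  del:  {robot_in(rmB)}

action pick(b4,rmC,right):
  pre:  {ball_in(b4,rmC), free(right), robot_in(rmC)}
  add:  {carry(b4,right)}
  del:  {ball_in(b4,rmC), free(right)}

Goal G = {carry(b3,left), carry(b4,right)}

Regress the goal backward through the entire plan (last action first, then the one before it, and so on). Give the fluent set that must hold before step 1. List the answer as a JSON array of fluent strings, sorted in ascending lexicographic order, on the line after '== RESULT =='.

Work backward from the goal:
  through step 2 (pick(b4,rmC,right)): drop {carry(b4,right)}, keep {carry(b3,left)}, require {ball_in(b4,rmC), free(right), robot_in(rmC)}
    → {ball_in(b4,rmC), carry(b3,left), free(right), robot_in(rmC)}
  through step 1 (go(rmB,rmC)): drop {robot_in(rmC)}, keep {ball_in(b4,rmC), carry(b3,left), free(right)}, require {robot_in(rmB)}
    → {ball_in(b4,rmC), carry(b3,left), free(right), robot_in(rmB)}

== RESULT ==
["ball_in(b4,rmC)", "carry(b3,left)", "free(right)", "robot_in(rmB)"]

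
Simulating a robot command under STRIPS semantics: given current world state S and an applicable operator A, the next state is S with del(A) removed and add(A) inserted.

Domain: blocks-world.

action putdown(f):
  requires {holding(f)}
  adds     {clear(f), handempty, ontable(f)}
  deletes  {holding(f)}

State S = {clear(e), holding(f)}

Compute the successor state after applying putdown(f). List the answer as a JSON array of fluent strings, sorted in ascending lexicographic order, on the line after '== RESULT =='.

Compute (S \ del) ∪ add:
  pre ⊆ S: {holding(f)} ⊆ S  — applicable
  S \ del = {clear(e)}
  ∪ add   = {clear(e), clear(f), handempty, ontable(f)}

== RESULT ==
["clear(e)", "clear(f)", "handempty", "ontable(f)"]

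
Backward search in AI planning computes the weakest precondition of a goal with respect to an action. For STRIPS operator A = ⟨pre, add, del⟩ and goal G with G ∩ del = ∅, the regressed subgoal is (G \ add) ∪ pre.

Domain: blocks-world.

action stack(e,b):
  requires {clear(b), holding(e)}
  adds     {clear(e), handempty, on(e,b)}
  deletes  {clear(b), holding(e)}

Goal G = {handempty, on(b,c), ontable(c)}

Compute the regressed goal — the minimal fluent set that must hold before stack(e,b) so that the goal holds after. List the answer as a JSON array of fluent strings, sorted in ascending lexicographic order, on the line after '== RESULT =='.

Regress:
  G ∩ del = {}  (empty — regression defined)
  G \ add = {handempty, on(b,c), ontable(c)} \ {clear(e), handempty, on(e,b)} = {on(b,c), ontable(c)}
  ∪ pre   = {on(b,c), ontable(c)} ∪ {clear(b), holding(e)}
          = {clear(b), holding(e), on(b,c), ontable(c)}

== RESULT ==
["clear(b)", "holding(e)", "on(b,c)", "ontable(c)"]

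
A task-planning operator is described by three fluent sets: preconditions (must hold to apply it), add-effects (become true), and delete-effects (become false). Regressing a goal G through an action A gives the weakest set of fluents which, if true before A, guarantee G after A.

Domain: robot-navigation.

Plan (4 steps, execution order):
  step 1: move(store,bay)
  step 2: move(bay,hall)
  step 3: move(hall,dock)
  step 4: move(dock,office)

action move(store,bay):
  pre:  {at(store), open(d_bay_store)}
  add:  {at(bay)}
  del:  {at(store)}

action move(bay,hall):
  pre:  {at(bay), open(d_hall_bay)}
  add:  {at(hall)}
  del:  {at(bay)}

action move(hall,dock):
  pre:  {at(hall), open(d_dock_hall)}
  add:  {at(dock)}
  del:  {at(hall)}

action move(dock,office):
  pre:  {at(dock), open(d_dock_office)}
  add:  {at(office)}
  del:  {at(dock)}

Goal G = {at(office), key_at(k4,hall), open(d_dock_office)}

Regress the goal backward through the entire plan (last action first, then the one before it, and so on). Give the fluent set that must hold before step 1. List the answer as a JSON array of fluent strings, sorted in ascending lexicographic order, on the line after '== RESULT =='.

Regress step by step:
  through step 4 (move(dock,office)): drop {at(office)}, keep {key_at(k4,hall), open(d_dock_office)}, require {at(dock), open(d_dock_office)}
    → {at(dock), key_at(k4,hall), open(d_dock_office)}
  through step 3 (move(hall,dock)): drop {at(dock)}, keep {key_at(k4,hall), open(d_dock_office)}, require {at(hall), open(d_dock_hall)}
    → {at(hall), key_at(k4,hall), open(d_dock_hall), open(d_dock_office)}
  through step 2 (move(bay,hall)): drop {at(hall)}, keep {key_at(k4,hall), open(d_dock_hall), open(d_dock_office)}, require {at(bay), open(d_hall_bay)}
    → {at(bay), key_at(k4,hall), open(d_dock_hall), open(d_dock_office), open(d_hall_bay)}
  through step 1 (move(store,bay)): drop {at(bay)}, keep {key_at(k4,hall), open(d_dock_hall), open(d_dock_office), open(d_hall_bay)}, require {at(store), open(d_bay_store)}
    → {at(store), key_at(k4,hall), open(d_bay_store), open(d_dock_hall), open(d_dock_office), open(d_hall_bay)}

== RESULT ==
["at(store)", "key_at(k4,hall)", "open(d_bay_store)", "open(d_dock_hall)", "open(d_dock_office)", "open(d_hall_bay)"]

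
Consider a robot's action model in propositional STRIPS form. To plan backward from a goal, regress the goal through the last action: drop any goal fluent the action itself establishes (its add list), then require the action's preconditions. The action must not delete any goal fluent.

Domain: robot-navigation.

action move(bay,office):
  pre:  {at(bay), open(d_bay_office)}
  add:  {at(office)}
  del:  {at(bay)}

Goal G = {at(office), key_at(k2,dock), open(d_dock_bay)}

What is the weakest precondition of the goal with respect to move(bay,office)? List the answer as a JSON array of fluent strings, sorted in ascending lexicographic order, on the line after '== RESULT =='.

Compute (G \ add) ∪ pre:
  G ∩ del = {}  (empty — regression defined)
  G \ add = {at(office), key_at(k2,dock), open(d_dock_bay)} \ {at(office)} = {key_at(k2,dock), open(d_dock_bay)}
  ∪ pre   = {key_at(k2,dock), open(d_dock_bay)} ∪ {at(bay), open(d_bay_office)}
          = {at(bay), key_at(k2,dock), open(d_bay_office), open(d_dock_bay)}

== RESULT ==
["at(bay)", "key_at(k2,dock)", "open(d_bay_office)", "open(d_dock_bay)"]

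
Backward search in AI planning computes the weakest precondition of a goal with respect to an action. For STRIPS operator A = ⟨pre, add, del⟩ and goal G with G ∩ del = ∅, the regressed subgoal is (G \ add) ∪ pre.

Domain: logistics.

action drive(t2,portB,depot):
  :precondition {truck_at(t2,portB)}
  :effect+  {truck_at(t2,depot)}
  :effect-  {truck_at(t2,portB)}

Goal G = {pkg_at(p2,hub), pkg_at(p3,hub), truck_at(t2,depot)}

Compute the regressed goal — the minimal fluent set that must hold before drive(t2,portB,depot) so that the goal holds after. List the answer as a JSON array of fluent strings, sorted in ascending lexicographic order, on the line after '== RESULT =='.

Compute (G \ add) ∪ pre:
  G ∩ del = {}  (empty — regression defined)
  G \ add = {pkg_at(p2,hub), pkg_at(p3,hub), truck_at(t2,depot)} \ {truck_at(t2,depot)} = {pkg_at(p2,hub), pkg_at(p3,hub)}
  ∪ pre   = {pkg_at(p2,hub), pkg_at(p3,hub)} ∪ {truck_at(t2,portB)}
          = {pkg_at(p2,hub), pkg_at(p3,hub), truck_at(t2,portB)}

== RESULT ==
["pkg_at(p2,hub)", "pkg_at(p3,hub)", "truck_at(t2,portB)"]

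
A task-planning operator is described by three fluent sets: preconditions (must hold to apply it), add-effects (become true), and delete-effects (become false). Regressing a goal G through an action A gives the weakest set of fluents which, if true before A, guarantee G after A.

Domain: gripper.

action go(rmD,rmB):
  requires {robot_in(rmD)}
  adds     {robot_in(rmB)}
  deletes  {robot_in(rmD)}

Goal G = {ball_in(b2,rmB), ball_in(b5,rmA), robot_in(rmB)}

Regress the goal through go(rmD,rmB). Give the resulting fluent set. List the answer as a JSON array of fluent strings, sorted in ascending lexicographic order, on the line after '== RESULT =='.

Compute (G \ add) ∪ pre:
  G ∩ del = {}  (empty — regression defined)
  G \ add = {ball_in(b2,rmB), ball_in(b5,rmA), robot_in(rmB)} \ {robot_in(rmB)} = {ball_in(b2,rmB), ball_in(b5,rmA)}
  ∪ pre   = {ball_in(b2,rmB), ball_in(b5,rmA)} ∪ {robot_in(rmD)}
          = {ball_in(b2,rmB), ball_in(b5,rmA), robot_in(rmD)}

== RESULT ==
["ball_in(b2,rmB)", "ball_in(b5,rmA)", "robot_in(rmD)"]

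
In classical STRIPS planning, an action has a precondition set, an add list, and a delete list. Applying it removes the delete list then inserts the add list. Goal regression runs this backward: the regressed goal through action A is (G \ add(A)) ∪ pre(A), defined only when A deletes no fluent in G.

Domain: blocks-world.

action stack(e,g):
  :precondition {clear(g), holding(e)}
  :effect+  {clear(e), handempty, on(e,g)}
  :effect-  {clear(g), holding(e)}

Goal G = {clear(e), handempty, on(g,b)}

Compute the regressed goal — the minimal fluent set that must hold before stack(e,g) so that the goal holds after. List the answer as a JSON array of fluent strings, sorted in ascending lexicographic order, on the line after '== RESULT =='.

Compute (G \ add) ∪ pre:
  G ∩ del = {}  (empty — regression defined)
  G \ add = {clear(e), handempty, on(g,b)} \ {clear(e), handempty, on(e,g)} = {on(g,b)}
  ∪ pre   = {on(g,b)} ∪ {clear(g), holding(e)}
          = {clear(g), holding(e), on(g,b)}

== RESULT ==
["clear(g)", "holding(e)", "on(g,b)"]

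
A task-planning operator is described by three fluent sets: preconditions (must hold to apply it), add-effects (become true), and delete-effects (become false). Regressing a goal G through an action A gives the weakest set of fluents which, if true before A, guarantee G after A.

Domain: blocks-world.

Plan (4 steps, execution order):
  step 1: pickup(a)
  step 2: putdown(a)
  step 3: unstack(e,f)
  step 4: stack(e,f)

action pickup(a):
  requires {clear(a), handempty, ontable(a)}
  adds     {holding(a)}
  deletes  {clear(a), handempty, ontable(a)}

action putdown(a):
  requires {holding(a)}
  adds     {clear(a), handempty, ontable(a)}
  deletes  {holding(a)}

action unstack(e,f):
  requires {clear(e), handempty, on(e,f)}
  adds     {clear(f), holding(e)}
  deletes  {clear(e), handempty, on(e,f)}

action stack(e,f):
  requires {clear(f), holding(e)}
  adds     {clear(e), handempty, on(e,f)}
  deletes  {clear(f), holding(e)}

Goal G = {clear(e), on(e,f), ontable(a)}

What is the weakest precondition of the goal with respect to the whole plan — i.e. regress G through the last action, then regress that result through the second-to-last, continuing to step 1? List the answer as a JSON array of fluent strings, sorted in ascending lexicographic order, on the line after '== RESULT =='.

Regress step by step:
  through step 4 (stack(e,f)): drop {clear(e), on(e,f)}, keep {ontable(a)}, require {clear(f), holding(e)}
    → {clear(f), holding(e), ontable(a)}
  through step 3 (unstack(e,f)): drop {clear(f), holding(e)}, keep {ontable(a)}, require {clear(e), handempty, on(e,f)}
    → {clear(e), handempty, on(e,f), ontable(a)}
  through step 2 (putdown(a)): drop {handempty, ontable(a)}, keep {clear(e), on(e,f)}, require {holding(a)}
    → {clear(e), holding(a), on(e,f)}
  through step 1 (pickup(a)): drop {holding(a)}, keep {clear(e), on(e,f)}, require {clear(a), handempty, ontable(a)}
    → {clear(a), clear(e), handempty, on(e,f), ontable(a)}

== RESULT ==
["clear(a)", "clear(e)", "handempty", "on(e,f)", "ontable(a)"]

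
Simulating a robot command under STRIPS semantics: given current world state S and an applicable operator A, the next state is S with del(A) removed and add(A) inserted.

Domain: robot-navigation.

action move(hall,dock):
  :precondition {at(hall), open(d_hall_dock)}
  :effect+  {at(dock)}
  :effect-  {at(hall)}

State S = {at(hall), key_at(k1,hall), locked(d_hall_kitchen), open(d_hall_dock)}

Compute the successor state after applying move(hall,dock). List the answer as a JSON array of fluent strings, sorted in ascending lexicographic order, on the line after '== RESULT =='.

Compute (S \ del) ∪ add:
  pre ⊆ S: {at(hall), open(d_hall_dock)} ⊆ S  — applicable
  S \ del = {key_at(k1,hall), locked(d_hall_kitchen), open(d_hall_dock)}
  ∪ add   = {at(dock), key_at(k1,hall), locked(d_hall_kitchen), open(d_hall_dock)}

== RESULT ==
["at(dock)", "key_at(k1,hall)", "locked(d_hall_kitchen)", "open(d_hall_dock)"]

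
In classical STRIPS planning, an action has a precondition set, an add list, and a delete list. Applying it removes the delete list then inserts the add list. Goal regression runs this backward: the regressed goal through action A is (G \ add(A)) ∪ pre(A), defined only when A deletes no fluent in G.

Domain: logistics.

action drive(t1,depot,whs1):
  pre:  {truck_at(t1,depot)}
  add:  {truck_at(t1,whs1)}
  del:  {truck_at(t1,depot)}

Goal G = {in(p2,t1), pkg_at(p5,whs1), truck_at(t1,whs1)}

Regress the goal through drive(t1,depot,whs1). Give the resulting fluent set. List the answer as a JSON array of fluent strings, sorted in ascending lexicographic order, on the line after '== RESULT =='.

Compute (G \ add) ∪ pre:
  G ∩ del = {}  (empty — regression defined)
  G \ add = {in(p2,t1), pkg_at(p5,whs1), truck_at(t1,whs1)} \ {truck_at(t1,whs1)} = {in(p2,t1), pkg_at(p5,whs1)}
  ∪ pre   = {in(p2,t1), pkg_at(p5,whs1)} ∪ {truck_at(t1,depot)}
          = {in(p2,t1), pkg_at(p5,whs1), truck_at(t1,depot)}

== RESULT ==
["in(p2,t1)", "pkg_at(p5,whs1)", "truck_at(t1,depot)"]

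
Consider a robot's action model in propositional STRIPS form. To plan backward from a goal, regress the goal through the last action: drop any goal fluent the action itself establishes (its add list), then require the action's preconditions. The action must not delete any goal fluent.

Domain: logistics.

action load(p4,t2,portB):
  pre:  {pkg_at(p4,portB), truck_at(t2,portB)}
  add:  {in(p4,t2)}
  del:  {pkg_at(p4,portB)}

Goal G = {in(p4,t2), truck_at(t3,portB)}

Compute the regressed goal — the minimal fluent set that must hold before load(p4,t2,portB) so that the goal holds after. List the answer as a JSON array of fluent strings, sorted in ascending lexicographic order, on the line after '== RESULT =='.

Compute (G \ add) ∪ pre:
  G ∩ del = {}  (empty — regression defined)
  G \ add = {in(p4,t2), truck_at(t3,portB)} \ {in(p4,t2)} = {truck_at(t3,portB)}
  ∪ pre   = {truck_at(t3,portB)} ∪ {pkg_at(p4,portB), truck_at(t2,portB)}
          = {pkg_at(p4,portB), truck_at(t2,portB), truck_at(t3,portB)}

== RESULT ==
["pkg_at(p4,portB)", "truck_at(t2,portB)", "truck_at(t3,portB)"]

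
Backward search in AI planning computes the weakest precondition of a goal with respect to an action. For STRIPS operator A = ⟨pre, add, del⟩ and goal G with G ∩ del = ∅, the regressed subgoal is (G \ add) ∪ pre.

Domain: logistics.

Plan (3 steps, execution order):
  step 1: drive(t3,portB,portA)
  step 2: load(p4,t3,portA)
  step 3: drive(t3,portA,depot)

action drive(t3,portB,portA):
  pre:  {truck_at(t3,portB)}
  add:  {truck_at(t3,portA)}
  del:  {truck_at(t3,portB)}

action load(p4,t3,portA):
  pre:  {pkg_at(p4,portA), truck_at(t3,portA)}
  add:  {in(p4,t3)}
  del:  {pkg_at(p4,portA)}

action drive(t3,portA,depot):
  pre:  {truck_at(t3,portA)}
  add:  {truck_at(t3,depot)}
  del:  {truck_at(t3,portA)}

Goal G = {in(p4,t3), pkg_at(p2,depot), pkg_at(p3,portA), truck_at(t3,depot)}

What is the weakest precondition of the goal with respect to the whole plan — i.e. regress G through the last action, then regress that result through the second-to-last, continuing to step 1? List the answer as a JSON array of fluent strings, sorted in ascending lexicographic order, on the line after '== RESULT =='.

Regress step by step:
  through step 3 (drive(t3,portA,depot)): drop {truck_at(t3,depot)}, keep {in(p4,t3), pkg_at(p2,depot), pkg_at(p3,portA)}, require {truck_at(t3,portA)}
    → {in(p4,t3), pkg_at(p2,depot), pkg_at(p3,portA), truck_at(t3,portA)}
  through step 2 (load(p4,t3,portA)): drop {in(p4,t3)}, keep {pkg_at(p2,depot), pkg_at(p3,portA), truck_at(t3,portA)}, require {pkg_at(p4,portA), truck_at(t3,portA)}
    → {pkg_at(p2,depot), pkg_at(p3,portA), pkg_at(p4,portA), truck_at(t3,portA)}
  through step 1 (drive(t3,portB,portA)): drop {truck_at(t3,portA)}, keep {pkg_at(p2,depot), pkg_at(p3,portA), pkg_at(p4,portA)}, require {truck_at(t3,portB)}
    → {pkg_at(p2,depot), pkg_at(p3,portA), pkg_at(p4,portA), truck_at(t3,portB)}

== RESULT ==
["pkg_at(p2,depot)", "pkg_at(p3,portA)", "pkg_at(p4,portA)", "truck_at(t3,portB)"]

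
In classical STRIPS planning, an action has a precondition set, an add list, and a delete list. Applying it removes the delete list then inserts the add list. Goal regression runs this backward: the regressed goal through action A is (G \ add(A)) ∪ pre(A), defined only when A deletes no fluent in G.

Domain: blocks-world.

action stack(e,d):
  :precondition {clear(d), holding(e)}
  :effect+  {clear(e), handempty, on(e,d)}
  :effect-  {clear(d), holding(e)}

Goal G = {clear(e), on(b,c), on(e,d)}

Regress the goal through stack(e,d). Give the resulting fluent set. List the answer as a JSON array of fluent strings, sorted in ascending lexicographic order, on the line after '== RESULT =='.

Compute (G \ add) ∪ pre:
  G ∩ del = {}  (empty — regression defined)
  G \ add = {clear(e), on(b,c), on(e,d)} \ {clear(e), handempty, on(e,d)} = {on(b,c)}
  ∪ pre   = {on(b,c)} ∪ {clear(d), holding(e)}
          = {clear(d), holding(e), on(b,c)}

== RESULT ==
["clear(d)", "holding(e)", "on(b,c)"]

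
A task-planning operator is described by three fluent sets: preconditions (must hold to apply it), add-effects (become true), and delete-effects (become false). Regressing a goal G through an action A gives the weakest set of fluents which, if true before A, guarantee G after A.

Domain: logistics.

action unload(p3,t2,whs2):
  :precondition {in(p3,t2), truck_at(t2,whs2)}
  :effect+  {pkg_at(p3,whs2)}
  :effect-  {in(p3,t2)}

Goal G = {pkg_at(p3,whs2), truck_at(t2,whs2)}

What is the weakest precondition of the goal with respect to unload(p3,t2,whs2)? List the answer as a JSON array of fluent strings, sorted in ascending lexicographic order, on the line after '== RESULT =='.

Compute (G \ add) ∪ pre:
  G ∩ del = {}  (empty — regression defined)
  G \ add = {pkg_at(p3,whs2), truck_at(t2,whs2)} \ {pkg_at(p3,whs2)} = {truck_at(t2,whs2)}
  ∪ pre   = {truck_at(t2,whs2)} ∪ {in(p3,t2), truck_at(t2,whs2)}
          = {in(p3,t2), truck_at(t2,whs2)}

== RESULT ==
["in(p3,t2)", "truck_at(t2,whs2)"]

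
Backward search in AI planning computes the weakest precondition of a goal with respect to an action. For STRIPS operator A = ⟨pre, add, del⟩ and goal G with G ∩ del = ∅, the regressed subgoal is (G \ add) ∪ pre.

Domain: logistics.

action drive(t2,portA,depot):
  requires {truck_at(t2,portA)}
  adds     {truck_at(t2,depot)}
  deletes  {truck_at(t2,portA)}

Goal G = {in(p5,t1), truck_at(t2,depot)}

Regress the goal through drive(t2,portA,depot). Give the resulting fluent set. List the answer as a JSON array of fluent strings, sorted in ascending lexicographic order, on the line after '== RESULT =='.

Regress:
  G ∩ del = {}  (empty — regression defined)
  G \ add = {in(p5,t1), truck_at(t2,depot)} \ {truck_at(t2,depot)} = {in(p5,t1)}
  ∪ pre   = {in(p5,t1)} ∪ {truck_at(t2,portA)}
          = {in(p5,t1), truck_at(t2,portA)}

== RESULT ==
["in(p5,t1)", "truck_at(t2,portA)"]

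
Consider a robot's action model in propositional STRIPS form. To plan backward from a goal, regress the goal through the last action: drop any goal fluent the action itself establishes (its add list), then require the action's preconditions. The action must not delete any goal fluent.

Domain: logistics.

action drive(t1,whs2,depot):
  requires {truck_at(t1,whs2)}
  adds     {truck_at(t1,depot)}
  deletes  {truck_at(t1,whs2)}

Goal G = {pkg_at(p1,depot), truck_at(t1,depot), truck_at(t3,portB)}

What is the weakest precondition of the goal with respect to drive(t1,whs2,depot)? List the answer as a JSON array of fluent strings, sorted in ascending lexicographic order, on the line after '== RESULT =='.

Compute (G \ add) ∪ pre:
  G ∩ del = {}  (empty — regression defined)
  G \ add = {pkg_at(p1,depot), truck_at(t1,depot), truck_at(t3,portB)} \ {truck_at(t1,depot)} = {pkg_at(p1,depot), truck_at(t3,portB)}
  ∪ pre   = {pkg_at(p1,depot), truck_at(t3,portB)} ∪ {truck_at(t1,whs2)}
          = {pkg_at(p1,depot), truck_at(t1,whs2), truck_at(t3,portB)}

== RESULT ==
["pkg_at(p1,depot)", "truck_at(t1,whs2)", "truck_at(t3,portB)"]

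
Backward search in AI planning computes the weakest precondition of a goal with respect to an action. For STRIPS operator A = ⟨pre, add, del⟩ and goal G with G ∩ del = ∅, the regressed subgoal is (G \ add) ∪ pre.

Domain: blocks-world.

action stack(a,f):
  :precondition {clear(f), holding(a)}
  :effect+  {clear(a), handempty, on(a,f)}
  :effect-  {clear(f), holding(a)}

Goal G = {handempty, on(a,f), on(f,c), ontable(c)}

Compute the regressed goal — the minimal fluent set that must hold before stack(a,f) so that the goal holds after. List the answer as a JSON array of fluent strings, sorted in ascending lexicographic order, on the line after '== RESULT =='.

Compute (G \ add) ∪ pre:
  G ∩ del = {}  (empty — regression defined)
  G \ add = {handempty, on(a,f), on(f,c), ontable(c)} \ {clear(a), handempty, on(a,f)} = {on(f,c), ontable(c)}
  ∪ pre   = {on(f,c), ontable(c)} ∪ {clear(f), holding(a)}
          = {clear(f), holding(a), on(f,c), ontable(c)}

== RESULT ==
["clear(f)", "holding(a)", "on(f,c)", "ontable(c)"]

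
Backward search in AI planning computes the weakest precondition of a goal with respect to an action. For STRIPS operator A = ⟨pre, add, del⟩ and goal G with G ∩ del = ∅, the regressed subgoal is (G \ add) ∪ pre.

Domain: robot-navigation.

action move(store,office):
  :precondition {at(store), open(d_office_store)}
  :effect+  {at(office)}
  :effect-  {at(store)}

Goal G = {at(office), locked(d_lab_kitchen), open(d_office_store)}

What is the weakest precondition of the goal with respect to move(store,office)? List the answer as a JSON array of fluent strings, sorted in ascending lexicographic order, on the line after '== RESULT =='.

Regress:
  G ∩ del = {}  (empty — regression defined)
  G \ add = {at(office), locked(d_lab_kitchen), open(d_office_store)} \ {at(office)} = {locked(d_lab_kitchen), open(d_office_store)}
  ∪ pre   = {locked(d_lab_kitchen), open(d_office_store)} ∪ {at(store), open(d_office_store)}
          = {at(store), locked(d_lab_kitchen), open(d_office_store)}

== RESULT ==
["at(store)", "locked(d_lab_kitchen)", "open(d_office_store)"]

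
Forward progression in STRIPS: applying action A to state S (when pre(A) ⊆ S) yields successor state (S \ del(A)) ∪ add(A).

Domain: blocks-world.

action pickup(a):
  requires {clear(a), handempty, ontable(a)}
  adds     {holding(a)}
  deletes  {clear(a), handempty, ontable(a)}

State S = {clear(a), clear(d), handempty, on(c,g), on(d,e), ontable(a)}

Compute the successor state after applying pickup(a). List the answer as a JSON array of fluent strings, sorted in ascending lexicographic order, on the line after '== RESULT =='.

Progress:
  pre ⊆ S: {clear(a), handempty, ontable(a)} ⊆ S  — applicable
  S \ del = {clear(d), on(c,g), on(d,e)}
  ∪ add   = {clear(d), holding(a), on(c,g), on(d,e)}

== RESULT ==
["clear(d)", "holding(a)", "on(c,g)", "on(d,e)"]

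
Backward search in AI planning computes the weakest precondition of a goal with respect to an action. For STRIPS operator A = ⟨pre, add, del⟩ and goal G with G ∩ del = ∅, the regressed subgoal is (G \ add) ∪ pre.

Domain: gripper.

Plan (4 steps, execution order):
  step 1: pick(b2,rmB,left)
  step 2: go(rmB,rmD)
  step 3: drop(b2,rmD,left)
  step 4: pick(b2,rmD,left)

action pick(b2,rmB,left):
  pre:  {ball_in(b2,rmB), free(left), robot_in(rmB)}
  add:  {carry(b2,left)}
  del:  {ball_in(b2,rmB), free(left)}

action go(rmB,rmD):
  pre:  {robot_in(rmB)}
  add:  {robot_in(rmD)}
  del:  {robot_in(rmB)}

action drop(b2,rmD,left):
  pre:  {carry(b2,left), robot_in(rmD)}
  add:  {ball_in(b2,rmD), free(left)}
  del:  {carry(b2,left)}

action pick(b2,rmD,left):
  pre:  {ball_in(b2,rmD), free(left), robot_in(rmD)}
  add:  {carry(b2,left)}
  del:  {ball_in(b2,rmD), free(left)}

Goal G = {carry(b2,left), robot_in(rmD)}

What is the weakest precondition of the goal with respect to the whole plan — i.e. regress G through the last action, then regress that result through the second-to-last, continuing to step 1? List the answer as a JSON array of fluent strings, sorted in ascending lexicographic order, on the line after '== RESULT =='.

Regress step by step:
  through step 4 (pick(b2,rmD,left)): drop {carry(b2,left)}, keep {robot_in(rmD)}, require {ball_in(b2,rmD), free(left), robot_in(rmD)}
    → {ball_in(b2,rmD), free(left), robot_in(rmD)}
  through step 3 (drop(b2,rmD,left)): drop {ball_in(b2,rmD), free(left)}, keep {robot_in(rmD)}, require {carry(b2,left), robot_in(rmD)}
    → {carry(b2,left), robot_in(rmD)}
  through step 2 (go(rmB,rmD)): drop {robot_in(rmD)}, keep {carry(b2,left)}, require {robot_in(rmB)}
    → {carry(b2,left), robot_in(rmB)}
  through step 1 (pick(b2,rmB,left)): drop {carry(b2,left)}, keep {robot_in(rmB)}, require {ball_in(b2,rmB), free(left), robot_in(rmB)}
    → {ball_in(b2,rmB), free(left), robot_in(rmB)}

== RESULT ==
["ball_in(b2,rmB)", "free(left)", "robot_in(rmB)"]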